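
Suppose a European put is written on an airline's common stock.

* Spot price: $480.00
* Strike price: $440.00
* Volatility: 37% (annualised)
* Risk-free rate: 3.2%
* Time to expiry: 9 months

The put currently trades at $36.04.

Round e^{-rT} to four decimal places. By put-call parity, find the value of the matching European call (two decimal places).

$86.47

e^(−rT) = e^(−0.032·0.75) = 0.9763
Put-call parity: C − P = S − K·e^(−rT) = 480 − 440·0.9763 = 480 − 429.5720 = 50.4280
C = P + (C − P) = 36.04 + (50.4280) = 86.4680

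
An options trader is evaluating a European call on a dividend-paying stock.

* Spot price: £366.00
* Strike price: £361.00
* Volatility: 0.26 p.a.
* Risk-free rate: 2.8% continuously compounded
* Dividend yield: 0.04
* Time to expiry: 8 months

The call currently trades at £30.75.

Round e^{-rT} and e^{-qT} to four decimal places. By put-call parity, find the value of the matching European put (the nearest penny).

e^(−qT) = e^(−0.04·0.6667) = 0.9737;  e^(−rT) = e^(−0.028·0.6667) = 0.9815
Put-call parity: C − P = S·e^(−qT) − K·e^(−rT) = 366·0.9737 − 361·0.9815 = 356.3742 − 354.3215 = 2.0527
P = C − (C − P) = 30.75 − (2.0527) = 28.6973

£28.70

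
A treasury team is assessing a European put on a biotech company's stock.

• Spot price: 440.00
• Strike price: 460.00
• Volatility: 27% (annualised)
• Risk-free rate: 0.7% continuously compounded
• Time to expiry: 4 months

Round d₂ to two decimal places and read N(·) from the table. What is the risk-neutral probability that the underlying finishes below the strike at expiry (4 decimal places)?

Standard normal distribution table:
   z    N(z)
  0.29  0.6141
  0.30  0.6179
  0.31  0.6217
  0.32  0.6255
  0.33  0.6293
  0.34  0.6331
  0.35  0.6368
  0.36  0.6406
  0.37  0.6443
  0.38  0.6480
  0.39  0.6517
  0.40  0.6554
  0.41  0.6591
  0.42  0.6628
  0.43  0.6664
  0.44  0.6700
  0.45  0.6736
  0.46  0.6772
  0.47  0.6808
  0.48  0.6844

0.6368

σ√T = 0.27·√0.3333 = 0.1559
d₁ = [ln(440/460) + (0.007 + 0.27²/2)·0.3333] / 0.1559 = [-0.0445 + 0.0145] / 0.1559 = -0.1922 which rounds to -0.19
d₂ = d₁ − σ√T = -0.1922 − 0.1559 = -0.3481 which rounds to -0.35
Risk-neutral Pr[S_T < K] = N(−d₂) = N(0.35) = 0.6368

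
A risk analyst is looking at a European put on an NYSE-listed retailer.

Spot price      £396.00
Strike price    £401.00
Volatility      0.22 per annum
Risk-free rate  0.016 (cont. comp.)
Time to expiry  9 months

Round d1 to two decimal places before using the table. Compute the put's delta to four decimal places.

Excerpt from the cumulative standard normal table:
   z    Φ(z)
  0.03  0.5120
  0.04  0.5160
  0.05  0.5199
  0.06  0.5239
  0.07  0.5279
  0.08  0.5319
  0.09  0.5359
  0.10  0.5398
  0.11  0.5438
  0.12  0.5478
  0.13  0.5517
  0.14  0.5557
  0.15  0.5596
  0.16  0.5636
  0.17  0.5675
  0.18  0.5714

σ√T = 0.22 × 0.8660 = 0.1905
d₁ = [ln(396/401) + (0.016 + ½·0.22²)·0.75] / (σ√T) = (-0.0125 + 0.0301) / 0.1905 = 0.0924 ≈ 0.09
N(d₁) = N(0.09) = 0.5359
Δ_put = N(d₁) − 1 = 0.5359 − 1 = -0.4641

-0.4641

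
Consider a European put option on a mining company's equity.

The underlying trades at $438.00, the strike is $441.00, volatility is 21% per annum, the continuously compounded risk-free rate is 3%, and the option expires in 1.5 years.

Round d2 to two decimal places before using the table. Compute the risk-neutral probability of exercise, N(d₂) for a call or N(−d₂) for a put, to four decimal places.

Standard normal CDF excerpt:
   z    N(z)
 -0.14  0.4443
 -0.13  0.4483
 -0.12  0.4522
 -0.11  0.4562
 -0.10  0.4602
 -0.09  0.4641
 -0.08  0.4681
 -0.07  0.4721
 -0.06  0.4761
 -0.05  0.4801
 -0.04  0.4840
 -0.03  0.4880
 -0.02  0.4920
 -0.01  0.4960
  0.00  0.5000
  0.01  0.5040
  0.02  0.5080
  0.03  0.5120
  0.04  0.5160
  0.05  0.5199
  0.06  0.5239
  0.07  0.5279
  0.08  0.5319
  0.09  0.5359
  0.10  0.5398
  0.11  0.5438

0.4920

T = 1.5;  σ√T = 0.2572
ln(S/K) + (r + σ²/2)T = ln(438/441) + (0.03 + 0.21²/2)·1.5 = -0.0068 + 0.0781 = 0.0712
d₁ = 0.0712 / 0.2572 = 0.2770 ⇒ 0.28
d₂ = d₁ − σ√T = 0.2770 − 0.2572 = 0.0198 ⇒ 0.02
Risk-neutral Pr[S_T < K] = N(−d₂) = N(-0.02) = 0.4920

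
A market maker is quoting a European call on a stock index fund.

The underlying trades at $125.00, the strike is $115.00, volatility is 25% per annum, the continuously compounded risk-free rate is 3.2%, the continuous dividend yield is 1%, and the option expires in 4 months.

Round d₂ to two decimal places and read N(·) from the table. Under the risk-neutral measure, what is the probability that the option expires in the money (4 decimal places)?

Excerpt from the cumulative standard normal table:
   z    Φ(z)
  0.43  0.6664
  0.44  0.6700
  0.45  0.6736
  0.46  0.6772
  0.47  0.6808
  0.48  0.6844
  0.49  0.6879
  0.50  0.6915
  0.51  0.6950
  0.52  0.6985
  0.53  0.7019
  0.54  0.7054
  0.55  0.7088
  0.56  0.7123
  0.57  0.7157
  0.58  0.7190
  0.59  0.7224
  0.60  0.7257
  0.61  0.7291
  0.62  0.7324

0.7123

σ√T = 0.25·√0.3333 = 0.1443
ln(S/K) + (r − q + σ²/2)T = ln(125/115) + (0.032 − 0.01 + 0.25²/2)·0.3333 = 0.0834 + 0.0177 = 0.1011
d₁ = 0.1011 / 0.1443 = 0.7007 → 0.70
d₂ = d₁ − σ√T = 0.7007 − 0.1443 = 0.5563 → 0.56
Risk-neutral Pr[S_T > K] = N(d₂) = N(0.56) = 0.7123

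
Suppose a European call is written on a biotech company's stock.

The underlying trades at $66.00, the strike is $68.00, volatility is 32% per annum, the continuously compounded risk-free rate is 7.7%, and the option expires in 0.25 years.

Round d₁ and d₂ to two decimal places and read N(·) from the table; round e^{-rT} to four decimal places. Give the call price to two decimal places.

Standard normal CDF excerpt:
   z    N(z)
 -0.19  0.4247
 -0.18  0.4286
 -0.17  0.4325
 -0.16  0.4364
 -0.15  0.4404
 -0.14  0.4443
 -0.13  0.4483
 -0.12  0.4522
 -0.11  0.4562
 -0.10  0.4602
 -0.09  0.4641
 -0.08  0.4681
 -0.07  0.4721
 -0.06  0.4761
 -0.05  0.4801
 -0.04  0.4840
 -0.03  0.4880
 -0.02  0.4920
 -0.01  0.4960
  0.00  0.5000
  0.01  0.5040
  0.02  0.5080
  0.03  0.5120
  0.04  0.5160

σ√T = 0.32·√0.25 = 0.1600
d₁ = [ln(66/68) + (0.077 + 0.32²/2)·0.25] / 0.1600 = [-0.0299 + 0.0321] / 0.1600 = 0.0137 ≈ 0.01
d₂ = d₁ − σ√T = 0.0137 − 0.1600 = -0.1463 ≈ -0.15
exp(−rT) = exp(−0.077·0.25) = 0.9809
N(d₁) = N(0.01) = 0.5040;  N(d₂) = N(-0.15) = 0.4404
C = 66·0.5040 − 68·0.9809·0.4404 = 33.2640 − 29.3752 = 3.8888

$3.89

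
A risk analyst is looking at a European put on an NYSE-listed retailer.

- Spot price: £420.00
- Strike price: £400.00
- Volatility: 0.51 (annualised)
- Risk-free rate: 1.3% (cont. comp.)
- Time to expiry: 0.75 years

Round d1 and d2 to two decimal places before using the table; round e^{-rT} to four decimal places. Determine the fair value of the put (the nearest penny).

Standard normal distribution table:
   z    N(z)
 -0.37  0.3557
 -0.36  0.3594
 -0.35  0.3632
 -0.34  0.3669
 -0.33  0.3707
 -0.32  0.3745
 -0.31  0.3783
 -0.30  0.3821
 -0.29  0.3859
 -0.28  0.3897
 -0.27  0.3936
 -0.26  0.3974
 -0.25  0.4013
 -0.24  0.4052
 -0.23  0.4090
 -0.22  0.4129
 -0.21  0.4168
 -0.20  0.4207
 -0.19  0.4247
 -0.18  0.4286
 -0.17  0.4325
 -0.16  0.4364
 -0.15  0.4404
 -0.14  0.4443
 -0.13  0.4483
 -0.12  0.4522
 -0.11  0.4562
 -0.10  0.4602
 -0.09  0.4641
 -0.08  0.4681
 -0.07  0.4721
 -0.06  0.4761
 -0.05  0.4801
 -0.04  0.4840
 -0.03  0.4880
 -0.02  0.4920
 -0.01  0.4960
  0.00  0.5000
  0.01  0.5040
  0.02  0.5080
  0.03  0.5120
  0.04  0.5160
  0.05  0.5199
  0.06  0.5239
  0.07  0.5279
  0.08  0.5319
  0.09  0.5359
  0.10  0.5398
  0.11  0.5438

£59.74

σ√T = 0.51 × 0.8660 = 0.4417
d₁ = [ln(420/400) + (0.013 + ½·0.51²)·0.75] / (σ√T) = (0.0488 + 0.1073) / 0.4417 = 0.3534 ≈ 0.35
d₂ = 0.3534 − 0.4417 = -0.0883 ≈ -0.09
e^(−rT) = e^(−0.013·0.75) = 0.9903
N(−d₂) = N(0.09) = 0.5359;  N(−d₁) = N(-0.35) = 0.3632
P = 400·0.9903·0.5359 − 420·0.3632 = 212.2807 − 152.5440 = 59.7367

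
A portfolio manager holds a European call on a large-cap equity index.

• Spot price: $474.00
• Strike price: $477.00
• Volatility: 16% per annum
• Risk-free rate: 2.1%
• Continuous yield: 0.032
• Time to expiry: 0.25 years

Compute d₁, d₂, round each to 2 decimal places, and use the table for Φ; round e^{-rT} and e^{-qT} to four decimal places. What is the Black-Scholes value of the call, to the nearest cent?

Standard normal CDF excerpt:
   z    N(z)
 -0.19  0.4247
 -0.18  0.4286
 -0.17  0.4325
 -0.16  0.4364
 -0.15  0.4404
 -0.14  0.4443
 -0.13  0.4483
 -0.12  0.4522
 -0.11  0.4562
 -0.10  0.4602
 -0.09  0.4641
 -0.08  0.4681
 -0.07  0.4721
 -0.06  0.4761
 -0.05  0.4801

T = 0.25;  σ√T = 0.0800
ln(S/K) + (r − q + σ²/2)T = ln(474/477) + (0.021 − 0.032 + 0.16²/2)·0.25 = -0.0063 + 0.0005 = -0.0059
d₁ = -0.0059 / 0.0800 = -0.0732 which rounds to -0.07
d₂ = d₁ − σ√T = -0.0732 − 0.0800 = -0.1532 which rounds to -0.15
e^(−qT) = e^(−0.032·0.25) = 0.9920;  e^(−rT) = e^(−0.021·0.25) = 0.9948
N(d₁) = N(-0.07) = 0.4721;  N(d₂) = N(-0.15) = 0.4404
C = 474·0.9920·0.4721 − 477·0.9948·0.4404 = 221.9852 − 208.9784 = 13.0068

$13.01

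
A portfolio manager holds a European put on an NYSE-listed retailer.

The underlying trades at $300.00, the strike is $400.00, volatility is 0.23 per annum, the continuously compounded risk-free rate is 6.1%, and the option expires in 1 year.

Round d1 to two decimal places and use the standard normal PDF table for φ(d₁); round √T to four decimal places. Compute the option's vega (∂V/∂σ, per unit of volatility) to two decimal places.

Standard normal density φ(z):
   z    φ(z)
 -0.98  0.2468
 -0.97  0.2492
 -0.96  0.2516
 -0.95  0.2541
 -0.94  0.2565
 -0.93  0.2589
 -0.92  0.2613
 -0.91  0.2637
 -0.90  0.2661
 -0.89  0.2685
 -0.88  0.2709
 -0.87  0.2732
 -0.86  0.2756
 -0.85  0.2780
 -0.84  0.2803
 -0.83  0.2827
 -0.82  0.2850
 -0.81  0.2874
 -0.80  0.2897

81.96

σ√T = 0.23 × 1.0000 = 0.2300
d₁ = [ln(300/400) + (0.061 + 0.23²/2)·1] / 0.2300 = [-0.2877 + 0.0874] / 0.2300 = -0.8706 ⇒ -0.87
√T = √1 = 1.0000
φ(d₁) = φ(-0.87) = 0.2732
vega = S·φ(d₁)·√T = 300·0.2732·1.0000 = 81.9600
(Call and put vega coincide under Black-Scholes.)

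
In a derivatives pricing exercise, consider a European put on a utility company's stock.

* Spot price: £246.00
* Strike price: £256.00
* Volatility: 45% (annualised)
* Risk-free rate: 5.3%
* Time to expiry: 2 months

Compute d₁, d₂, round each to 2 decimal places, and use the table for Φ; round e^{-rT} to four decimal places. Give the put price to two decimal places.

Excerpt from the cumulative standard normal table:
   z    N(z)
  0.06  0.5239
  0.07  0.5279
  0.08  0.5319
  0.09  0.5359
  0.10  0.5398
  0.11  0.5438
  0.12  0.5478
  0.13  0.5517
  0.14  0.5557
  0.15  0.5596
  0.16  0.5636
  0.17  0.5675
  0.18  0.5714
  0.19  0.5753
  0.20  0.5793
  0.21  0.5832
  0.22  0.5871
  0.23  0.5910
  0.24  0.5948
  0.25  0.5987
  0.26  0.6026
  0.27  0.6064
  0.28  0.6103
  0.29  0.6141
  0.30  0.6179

£22.06

σ√T = 0.45·√0.1667 = 0.1837
d₁ = [ln(246/256) + (0.053 + 0.45²/2)·0.1667] / 0.1837 = [-0.0398 + 0.0257] / 0.1837 = -0.0770 ⇒ -0.08
d₂ = d₁ − σ√T = -0.0770 − 0.1837 = -0.2607 ⇒ -0.26
exp(−rT) = exp(−0.053·0.1667) = 0.9912
P = 256·0.9912·N(0.26) − 246·N(0.08) = 256·0.9912·0.6026 − 246·0.5319 = 152.9081 − 130.8474 = 22.0607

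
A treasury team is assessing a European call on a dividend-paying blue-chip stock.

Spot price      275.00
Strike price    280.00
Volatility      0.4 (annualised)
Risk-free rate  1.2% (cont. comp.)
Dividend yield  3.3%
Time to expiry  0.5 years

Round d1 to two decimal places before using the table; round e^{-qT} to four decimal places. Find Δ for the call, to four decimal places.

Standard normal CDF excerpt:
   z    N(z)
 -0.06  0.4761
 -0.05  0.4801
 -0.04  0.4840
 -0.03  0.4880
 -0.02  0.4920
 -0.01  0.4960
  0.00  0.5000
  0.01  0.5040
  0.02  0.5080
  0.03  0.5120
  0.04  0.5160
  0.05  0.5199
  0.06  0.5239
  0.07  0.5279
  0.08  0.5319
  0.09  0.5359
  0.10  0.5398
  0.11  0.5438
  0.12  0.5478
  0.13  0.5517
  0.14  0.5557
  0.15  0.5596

σ√T = 0.4·√0.5 = 0.2828
d₁ = [ln(275/280) + (0.012 − 0.033 + 0.4²/2)·0.5] / 0.2828 = [-0.0180 + 0.0295] / 0.2828 = 0.0406 ⇒ 0.04
N(d₁) = N(0.04) = 0.5160
Δ_call = exp(−qT)·N(d₁) = 0.9836·0.5160 = 0.5075

0.5075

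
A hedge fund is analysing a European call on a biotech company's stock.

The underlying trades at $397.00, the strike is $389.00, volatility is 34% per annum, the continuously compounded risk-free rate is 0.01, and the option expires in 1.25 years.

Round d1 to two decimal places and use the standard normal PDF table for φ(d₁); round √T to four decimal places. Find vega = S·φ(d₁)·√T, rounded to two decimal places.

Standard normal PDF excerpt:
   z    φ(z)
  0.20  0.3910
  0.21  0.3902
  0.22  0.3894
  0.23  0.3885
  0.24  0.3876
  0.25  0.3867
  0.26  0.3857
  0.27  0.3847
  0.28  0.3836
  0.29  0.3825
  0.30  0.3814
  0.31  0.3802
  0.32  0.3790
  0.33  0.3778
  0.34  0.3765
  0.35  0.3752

170.26

σ√T = 0.34·√1.25 = 0.3801
d₁ = [ln(397/389) + (0.01 + 0.34²/2)·1.25] / 0.3801 = [0.0204 + 0.0848] / 0.3801 = 0.2765 ≈ 0.28
√T = √1.25 = 1.1180
φ(d₁) = φ(0.28) = 0.3836
vega = S·φ(d₁)·√T = 397·0.3836·1.1180 = 170.2593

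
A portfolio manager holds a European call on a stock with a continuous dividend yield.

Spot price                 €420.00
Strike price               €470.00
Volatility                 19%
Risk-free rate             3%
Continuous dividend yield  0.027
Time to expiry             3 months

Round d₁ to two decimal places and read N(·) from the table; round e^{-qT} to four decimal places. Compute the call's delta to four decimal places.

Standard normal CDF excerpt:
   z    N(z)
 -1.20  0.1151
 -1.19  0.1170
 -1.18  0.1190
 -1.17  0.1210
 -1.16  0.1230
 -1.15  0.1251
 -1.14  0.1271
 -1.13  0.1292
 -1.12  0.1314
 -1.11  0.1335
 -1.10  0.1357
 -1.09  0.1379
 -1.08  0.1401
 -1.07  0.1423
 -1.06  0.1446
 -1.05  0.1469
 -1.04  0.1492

0.1283

T = 0.25;  σ√T = 0.0950
d₁ = [ln(420/470) + (0.03 − 0.027 + ½·0.19²)·0.25] / (σ√T) = (-0.1125 + 0.0053) / 0.0950 = -1.1286 → -1.13
N(d₁) = N(-1.13) = 0.1292
Δ_call = e^(−qT)·N(d₁) = 0.9933·0.1292 = 0.1283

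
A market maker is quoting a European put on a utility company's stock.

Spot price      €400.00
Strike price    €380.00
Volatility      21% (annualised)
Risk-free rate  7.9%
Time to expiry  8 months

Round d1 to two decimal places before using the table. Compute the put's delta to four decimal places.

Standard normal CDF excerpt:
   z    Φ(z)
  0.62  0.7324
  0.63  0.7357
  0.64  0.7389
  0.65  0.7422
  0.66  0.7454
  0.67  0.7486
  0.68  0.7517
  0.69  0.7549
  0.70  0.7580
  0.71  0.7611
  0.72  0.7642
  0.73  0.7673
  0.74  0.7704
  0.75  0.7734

-0.2451

T = 0.6667;  σ√T = 0.1715
d₁ = [ln(400/380) + (0.079 + 0.21²/2)·0.6667] / 0.1715 = [0.0513 + 0.0674] / 0.1715 = 0.6920 → 0.69
N(d₁) = N(0.69) = 0.7549
Δ_put = N(d₁) − 1 = 0.7549 − 1 = -0.2451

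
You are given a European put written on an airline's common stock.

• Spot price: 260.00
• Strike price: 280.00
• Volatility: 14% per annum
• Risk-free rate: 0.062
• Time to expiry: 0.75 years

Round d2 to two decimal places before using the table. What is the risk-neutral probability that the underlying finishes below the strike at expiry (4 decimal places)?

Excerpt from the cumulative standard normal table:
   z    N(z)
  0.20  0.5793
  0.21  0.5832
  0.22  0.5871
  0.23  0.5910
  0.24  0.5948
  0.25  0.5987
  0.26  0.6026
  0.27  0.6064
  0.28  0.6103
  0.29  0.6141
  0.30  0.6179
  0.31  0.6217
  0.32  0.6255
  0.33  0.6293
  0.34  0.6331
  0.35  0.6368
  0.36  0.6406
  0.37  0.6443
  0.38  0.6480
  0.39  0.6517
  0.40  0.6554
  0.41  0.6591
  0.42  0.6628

σ√T = 0.14·√0.75 = 0.1212
d₁ = [ln(260/280) + (0.062 + 0.14²/2)·0.75] / 0.1212 = [-0.0741 + 0.0539] / 0.1212 = -0.1671 → -0.17
d₂ = d₁ − σ√T = -0.1671 − 0.1212 = -0.2883 → -0.29
Risk-neutral Pr[S_T < K] = N(−d₂) = N(0.29) = 0.6141

0.6141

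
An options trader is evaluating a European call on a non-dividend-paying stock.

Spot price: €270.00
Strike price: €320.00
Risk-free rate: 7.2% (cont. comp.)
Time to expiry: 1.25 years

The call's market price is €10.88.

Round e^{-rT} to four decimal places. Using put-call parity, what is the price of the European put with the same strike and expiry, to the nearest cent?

e^(−rT) = e^(−0.072·1.25) = 0.9139
Put-call parity: C − P = S − K·e^(−rT) = 270 − 320·0.9139 = 270 − 292.4480 = -22.4480
P = C − (C − P) = 10.88 − (-22.4480) = 33.3280

€33.33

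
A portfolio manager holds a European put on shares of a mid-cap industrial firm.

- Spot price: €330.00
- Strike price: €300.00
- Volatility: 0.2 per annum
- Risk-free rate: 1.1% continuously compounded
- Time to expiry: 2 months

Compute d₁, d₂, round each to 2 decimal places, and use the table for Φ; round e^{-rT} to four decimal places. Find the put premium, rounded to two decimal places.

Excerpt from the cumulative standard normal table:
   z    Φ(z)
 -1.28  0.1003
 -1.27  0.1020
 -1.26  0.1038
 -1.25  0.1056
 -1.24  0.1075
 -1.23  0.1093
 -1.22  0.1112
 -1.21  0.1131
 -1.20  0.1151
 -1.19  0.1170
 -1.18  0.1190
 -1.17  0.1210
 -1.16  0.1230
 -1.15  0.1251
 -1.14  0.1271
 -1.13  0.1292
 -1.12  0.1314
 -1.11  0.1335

σ√T = 0.2 × 0.4082 = 0.0816
d₁ = [ln(330/300) + (0.011 + ½·0.2²)·0.1667] / (σ√T) = (0.0953 + 0.0052) / 0.0816 = 1.2306 ⇒ 1.23
d₂ = 1.2306 − 0.0816 = 1.1489 ⇒ 1.15
exp(−rT) = exp(−0.011·0.1667) = 0.9982
N(−d₂) = N(-1.15) = 0.1251;  N(−d₁) = N(-1.23) = 0.1093
P = 300·0.9982·0.1251 − 330·0.1093 = 37.4624 − 36.0690 = 1.3934

€1.39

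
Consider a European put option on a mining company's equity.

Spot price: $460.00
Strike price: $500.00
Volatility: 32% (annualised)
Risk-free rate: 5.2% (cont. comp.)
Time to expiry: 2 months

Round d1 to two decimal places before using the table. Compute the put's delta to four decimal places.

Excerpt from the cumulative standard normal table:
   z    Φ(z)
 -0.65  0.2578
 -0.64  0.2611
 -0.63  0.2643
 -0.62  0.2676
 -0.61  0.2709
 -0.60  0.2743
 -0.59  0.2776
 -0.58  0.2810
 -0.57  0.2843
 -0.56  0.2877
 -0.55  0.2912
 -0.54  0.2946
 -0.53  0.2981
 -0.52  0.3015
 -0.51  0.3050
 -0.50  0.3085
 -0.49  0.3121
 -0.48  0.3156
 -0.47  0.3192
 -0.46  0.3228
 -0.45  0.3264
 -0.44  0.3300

σ√T = 0.32 × 0.4082 = 0.1306
d₁ = [ln(460/500) + (0.052 + 0.32²/2)·0.1667] / 0.1306 = [-0.0834 + 0.0172] / 0.1306 = -0.5066 → -0.51
N(d₁) = N(-0.51) = 0.3050
Δ_put = N(d₁) − 1 = 0.3050 − 1 = -0.6950

-0.6950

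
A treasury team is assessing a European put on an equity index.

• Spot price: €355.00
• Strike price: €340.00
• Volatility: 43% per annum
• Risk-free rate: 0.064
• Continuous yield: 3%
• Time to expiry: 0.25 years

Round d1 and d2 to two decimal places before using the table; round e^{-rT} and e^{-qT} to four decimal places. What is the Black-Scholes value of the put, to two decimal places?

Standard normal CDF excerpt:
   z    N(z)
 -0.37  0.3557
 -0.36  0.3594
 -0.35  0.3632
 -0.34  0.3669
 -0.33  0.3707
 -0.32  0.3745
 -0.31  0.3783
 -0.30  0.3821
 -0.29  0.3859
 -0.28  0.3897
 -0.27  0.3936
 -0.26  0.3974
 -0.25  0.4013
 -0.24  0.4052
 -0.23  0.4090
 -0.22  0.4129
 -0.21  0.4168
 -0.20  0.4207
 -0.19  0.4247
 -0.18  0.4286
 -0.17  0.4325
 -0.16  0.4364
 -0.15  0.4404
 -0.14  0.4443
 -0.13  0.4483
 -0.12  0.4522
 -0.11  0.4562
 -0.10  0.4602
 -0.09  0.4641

T = 0.25;  σ√T = 0.2150
ln(S/K) + (r − q + σ²/2)T = ln(355/340) + (0.064 − 0.03 + 0.43²/2)·0.25 = 0.0432 + 0.0316 = 0.0748
d₁ = 0.0748 / 0.2150 = 0.3478 ≈ 0.35
d₂ = d₁ − σ√T = 0.3478 − 0.2150 = 0.1328 ≈ 0.13
exp(−qT) = exp(−0.03·0.25) = 0.9925;  exp(−rT) = exp(−0.064·0.25) = 0.9841
P = 340·0.9841·N(-0.13) − 355·0.9925·N(-0.35) = 340·0.9841·0.4483 − 355·0.9925·0.3632 = 149.9985 − 127.9690 = 22.0295

€22.03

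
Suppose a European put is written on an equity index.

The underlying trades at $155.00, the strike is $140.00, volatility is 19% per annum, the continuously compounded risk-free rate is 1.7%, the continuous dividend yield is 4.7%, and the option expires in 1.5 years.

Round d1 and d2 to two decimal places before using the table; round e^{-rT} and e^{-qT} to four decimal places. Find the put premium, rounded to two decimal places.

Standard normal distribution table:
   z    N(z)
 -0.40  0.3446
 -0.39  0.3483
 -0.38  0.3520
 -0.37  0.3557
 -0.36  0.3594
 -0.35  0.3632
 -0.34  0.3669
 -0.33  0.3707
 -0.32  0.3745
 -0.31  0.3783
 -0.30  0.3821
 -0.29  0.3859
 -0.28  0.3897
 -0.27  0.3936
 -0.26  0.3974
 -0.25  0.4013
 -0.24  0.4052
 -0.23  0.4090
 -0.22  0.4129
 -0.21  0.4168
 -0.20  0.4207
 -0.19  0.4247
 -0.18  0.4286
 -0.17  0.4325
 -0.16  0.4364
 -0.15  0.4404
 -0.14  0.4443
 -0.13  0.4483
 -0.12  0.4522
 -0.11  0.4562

σ√T = 0.19 × 1.2247 = 0.2327
d₁ = [ln(155/140) + (0.017 − 0.047 + 0.19²/2)·1.5] / 0.2327 = [0.1018 − 0.0179] / 0.2327 = 0.3604 → 0.36
d₂ = d₁ − σ√T = 0.3604 − 0.2327 = 0.1277 → 0.13
e^(−qT) = e^(−0.047·1.5) = 0.9319;  e^(−rT) = e^(−0.017·1.5) = 0.9748
N(−d₂) = N(-0.13) = 0.4483;  N(−d₁) = N(-0.36) = 0.3594
P = 140·0.9748·0.4483 − 155·0.9319·0.3594 = 61.1804 − 51.9134 = 9.2670

$9.27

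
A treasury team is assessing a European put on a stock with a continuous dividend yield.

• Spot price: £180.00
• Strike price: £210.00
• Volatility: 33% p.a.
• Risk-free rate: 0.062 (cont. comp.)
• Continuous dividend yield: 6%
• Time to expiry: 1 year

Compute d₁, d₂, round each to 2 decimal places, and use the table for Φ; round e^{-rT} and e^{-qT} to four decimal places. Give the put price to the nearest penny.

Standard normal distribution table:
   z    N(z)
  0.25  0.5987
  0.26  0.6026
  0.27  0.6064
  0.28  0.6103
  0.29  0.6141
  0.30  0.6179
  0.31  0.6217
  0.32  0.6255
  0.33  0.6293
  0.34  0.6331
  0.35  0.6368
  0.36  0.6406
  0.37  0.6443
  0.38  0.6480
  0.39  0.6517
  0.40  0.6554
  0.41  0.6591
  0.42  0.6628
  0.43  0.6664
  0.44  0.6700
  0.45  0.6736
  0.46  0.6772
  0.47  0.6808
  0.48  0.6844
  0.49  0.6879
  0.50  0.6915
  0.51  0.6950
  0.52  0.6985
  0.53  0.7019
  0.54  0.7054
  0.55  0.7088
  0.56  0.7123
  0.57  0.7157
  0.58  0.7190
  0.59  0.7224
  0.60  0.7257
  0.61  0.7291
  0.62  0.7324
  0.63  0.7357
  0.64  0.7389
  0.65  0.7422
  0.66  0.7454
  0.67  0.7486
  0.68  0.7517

σ√T = 0.33 × 1.0000 = 0.3300
ln(S/K) + (r − q + σ²/2)T = ln(180/210) + (0.062 − 0.06 + 0.33²/2)·1 = -0.1542 + 0.0565 = -0.0977
d₁ = -0.0977 / 0.3300 = -0.2961 ⇒ -0.30
d₂ = d₁ − σ√T = -0.2961 − 0.3300 = -0.6261 ⇒ -0.63
e^(−qT) = e^(−0.06·1) = 0.9418;  e^(−rT) = e^(−0.062·1) = 0.9399
P = 210·0.9399·N(0.63) − 180·0.9418·N(0.30) = 210·0.9399·0.7357 − 180·0.9418·0.6179 = 145.2117 − 104.7489 = 40.4629

£40.46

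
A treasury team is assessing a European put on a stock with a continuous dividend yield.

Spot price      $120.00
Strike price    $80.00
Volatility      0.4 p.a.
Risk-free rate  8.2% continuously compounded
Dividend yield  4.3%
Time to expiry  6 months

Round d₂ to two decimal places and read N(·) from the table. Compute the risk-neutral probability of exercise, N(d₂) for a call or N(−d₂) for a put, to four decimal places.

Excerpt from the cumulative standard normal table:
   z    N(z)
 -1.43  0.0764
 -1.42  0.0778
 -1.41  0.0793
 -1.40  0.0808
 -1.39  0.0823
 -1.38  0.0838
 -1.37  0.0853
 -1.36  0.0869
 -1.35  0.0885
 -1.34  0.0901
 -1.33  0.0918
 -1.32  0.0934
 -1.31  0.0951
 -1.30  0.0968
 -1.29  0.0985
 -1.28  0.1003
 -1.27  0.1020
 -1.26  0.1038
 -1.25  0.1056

T = 0.5;  σ√T = 0.2828
d₁ = [ln(120/80) + (0.082 − 0.043 + 0.4²/2)·0.5] / 0.2828 = [0.4055 + 0.0595] / 0.2828 = 1.6439 which rounds to 1.64
d₂ = d₁ − σ√T = 1.6439 − 0.2828 = 1.3611 which rounds to 1.36
Pr(exercise) under Q = N(−d₂) = N(-1.36) = 0.0869

0.0869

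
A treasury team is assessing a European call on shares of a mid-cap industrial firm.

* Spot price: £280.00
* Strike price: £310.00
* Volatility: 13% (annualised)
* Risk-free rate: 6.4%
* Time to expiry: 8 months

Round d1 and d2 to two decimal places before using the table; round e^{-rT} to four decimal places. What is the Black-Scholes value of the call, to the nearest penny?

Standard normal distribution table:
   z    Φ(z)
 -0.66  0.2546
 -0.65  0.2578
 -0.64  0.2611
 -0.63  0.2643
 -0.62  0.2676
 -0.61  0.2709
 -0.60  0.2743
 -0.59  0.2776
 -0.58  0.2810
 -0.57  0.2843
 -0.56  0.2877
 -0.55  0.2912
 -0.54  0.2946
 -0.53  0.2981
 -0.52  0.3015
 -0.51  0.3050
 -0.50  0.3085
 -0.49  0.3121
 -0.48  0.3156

£5.91

T = 0.6667;  σ√T = 0.1061
d₁ = [ln(280/310) + (0.064 + 0.13²/2)·0.6667] / 0.1061 = [-0.1018 + 0.0483] / 0.1061 = -0.5039 ≈ -0.50
d₂ = d₁ − σ√T = -0.5039 − 0.1061 = -0.6100 ≈ -0.61
e^(−rT) = e^(−0.064·0.6667) = 0.9582
C = 280·N(-0.50) − 310·0.9582·N(-0.61) = 280·0.3085 − 310·0.9582·0.2709 = 86.3800 − 80.4687 = 5.9113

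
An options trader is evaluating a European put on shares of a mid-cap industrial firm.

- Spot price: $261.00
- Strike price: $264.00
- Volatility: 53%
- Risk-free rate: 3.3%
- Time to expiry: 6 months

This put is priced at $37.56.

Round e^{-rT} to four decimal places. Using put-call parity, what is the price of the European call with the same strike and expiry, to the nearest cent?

exp(−rT) = exp(−0.033·0.5) = 0.9836
Put-call parity: C − P = S − K·e^(−rT) = 261 − 264·0.9836 = 261 − 259.6704 = 1.3296
C = P + (C − P) = 37.56 + (1.3296) = 38.8896

$38.89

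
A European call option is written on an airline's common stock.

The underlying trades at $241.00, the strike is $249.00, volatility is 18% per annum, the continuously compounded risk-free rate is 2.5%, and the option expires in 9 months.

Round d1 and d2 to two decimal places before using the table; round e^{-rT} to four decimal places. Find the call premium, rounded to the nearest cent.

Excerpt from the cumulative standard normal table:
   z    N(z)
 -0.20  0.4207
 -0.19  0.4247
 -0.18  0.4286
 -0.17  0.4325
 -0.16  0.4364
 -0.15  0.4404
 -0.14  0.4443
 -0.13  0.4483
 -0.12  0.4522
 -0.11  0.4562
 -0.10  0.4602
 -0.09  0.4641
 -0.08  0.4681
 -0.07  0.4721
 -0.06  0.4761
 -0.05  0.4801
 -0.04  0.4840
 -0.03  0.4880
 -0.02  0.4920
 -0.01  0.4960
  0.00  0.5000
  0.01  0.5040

$13.85

σ√T = 0.18·√0.75 = 0.1559
d₁ = [ln(241/249) + (0.025 + 0.18²/2)·0.75] / 0.1559 = [-0.0327 + 0.0309] / 0.1559 = -0.0113 → -0.01
d₂ = d₁ − σ√T = -0.0113 − 0.1559 = -0.1671 → -0.17
e^(−rT) = e^(−0.025·0.75) = 0.9814
N(d₁) = N(-0.01) = 0.4960;  N(d₂) = N(-0.17) = 0.4325
C = 241·0.4960 − 249·0.9814·0.4325 = 119.5360 − 105.6894 = 13.8466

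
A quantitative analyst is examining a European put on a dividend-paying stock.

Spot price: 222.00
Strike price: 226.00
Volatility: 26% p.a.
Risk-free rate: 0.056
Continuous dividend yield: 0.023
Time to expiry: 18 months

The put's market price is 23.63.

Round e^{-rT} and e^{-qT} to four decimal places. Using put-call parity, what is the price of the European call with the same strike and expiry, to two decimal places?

e^(−qT) = e^(−0.023·1.5) = 0.9661;  e^(−rT) = e^(−0.056·1.5) = 0.9194
Put-call parity: C − P = S·e^(−qT) − K·e^(−rT) = 222·0.9661 − 226·0.9194 = 214.4742 − 207.7844 = 6.6898
C = P + (C − P) = 23.63 + (6.6898) = 30.3198

30.32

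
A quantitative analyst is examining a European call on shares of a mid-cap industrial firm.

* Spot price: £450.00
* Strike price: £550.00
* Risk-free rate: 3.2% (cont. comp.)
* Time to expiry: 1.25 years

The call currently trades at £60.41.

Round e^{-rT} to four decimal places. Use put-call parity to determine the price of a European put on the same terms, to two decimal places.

e^(−rT) = e^(−0.032·1.25) = 0.9608
Put-call parity: C − P = S − K·e^(−rT) = 450 − 550·0.9608 = 450 − 528.4400 = -78.4400
P = C − (C − P) = 60.41 − (-78.4400) = 138.8500

£138.85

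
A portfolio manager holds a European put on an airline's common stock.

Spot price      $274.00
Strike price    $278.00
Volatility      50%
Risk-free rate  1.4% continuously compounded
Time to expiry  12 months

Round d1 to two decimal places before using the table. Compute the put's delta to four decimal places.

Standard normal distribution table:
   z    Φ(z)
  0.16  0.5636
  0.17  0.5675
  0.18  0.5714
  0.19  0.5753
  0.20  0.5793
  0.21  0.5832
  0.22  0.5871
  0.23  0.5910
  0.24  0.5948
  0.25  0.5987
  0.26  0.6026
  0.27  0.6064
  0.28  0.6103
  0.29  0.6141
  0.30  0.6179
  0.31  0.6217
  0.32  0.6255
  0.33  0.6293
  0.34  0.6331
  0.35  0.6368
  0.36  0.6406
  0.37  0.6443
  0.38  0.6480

-0.4013

T = 1;  σ√T = 0.5000
ln(S/K) + (r + σ²/2)T = ln(274/278) + (0.014 + 0.5²/2)·1 = -0.0145 + 0.1390 = 0.1245
d₁ = 0.1245 / 0.5000 = 0.2490 ≈ 0.25
N(d₁) = N(0.25) = 0.5987
Δ_put = N(d₁) − 1 = 0.5987 − 1 = -0.4013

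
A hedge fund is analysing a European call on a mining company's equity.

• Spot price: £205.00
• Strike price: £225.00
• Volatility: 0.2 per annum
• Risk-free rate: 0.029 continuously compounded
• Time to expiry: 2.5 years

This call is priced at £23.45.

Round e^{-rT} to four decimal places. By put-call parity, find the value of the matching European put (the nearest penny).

e^(−rT) = e^(−0.029·2.5) = 0.9301
Put-call parity: C − P = S − K·e^(−rT) = 205 − 225·0.9301 = 205 − 209.2725 = -4.2725
P = C − (C − P) = 23.45 − (-4.2725) = 27.7225

£27.72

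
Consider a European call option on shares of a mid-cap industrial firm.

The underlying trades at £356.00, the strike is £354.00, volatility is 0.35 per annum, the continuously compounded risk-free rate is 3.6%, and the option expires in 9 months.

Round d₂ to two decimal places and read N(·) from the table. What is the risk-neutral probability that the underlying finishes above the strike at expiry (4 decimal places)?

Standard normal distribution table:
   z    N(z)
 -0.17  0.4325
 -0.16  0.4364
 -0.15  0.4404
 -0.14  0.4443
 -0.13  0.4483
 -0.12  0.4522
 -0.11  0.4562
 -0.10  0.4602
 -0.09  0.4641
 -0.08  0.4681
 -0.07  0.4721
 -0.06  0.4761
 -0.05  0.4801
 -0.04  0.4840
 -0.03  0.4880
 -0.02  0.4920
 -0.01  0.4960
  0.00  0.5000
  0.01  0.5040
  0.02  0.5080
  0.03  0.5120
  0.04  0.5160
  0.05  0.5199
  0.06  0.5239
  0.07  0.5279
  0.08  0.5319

σ√T = 0.35·√0.75 = 0.3031
d₁ = [ln(356/354) + (0.036 + ½·0.35²)·0.75] / (σ√T) = (0.0056 + 0.0729) / 0.3031 = 0.2592 which rounds to 0.26
d₂ = 0.2592 − 0.3031 = -0.0439 which rounds to -0.04
Pr(exercise) under Q = N(d₂) = 0.4840

0.4840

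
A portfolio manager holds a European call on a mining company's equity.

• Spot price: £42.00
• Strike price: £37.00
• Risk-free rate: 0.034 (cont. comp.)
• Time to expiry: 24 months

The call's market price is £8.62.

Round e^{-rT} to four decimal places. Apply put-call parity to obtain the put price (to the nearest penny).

£1.19

exp(−rT) = exp(−0.034·2) = 0.9343
Put-call parity: C − P = S − K·e^(−rT) = 42 − 37·0.9343 = 42 − 34.5691 = 7.4309
P = C − (C − P) = 8.62 − (7.4309) = 1.1891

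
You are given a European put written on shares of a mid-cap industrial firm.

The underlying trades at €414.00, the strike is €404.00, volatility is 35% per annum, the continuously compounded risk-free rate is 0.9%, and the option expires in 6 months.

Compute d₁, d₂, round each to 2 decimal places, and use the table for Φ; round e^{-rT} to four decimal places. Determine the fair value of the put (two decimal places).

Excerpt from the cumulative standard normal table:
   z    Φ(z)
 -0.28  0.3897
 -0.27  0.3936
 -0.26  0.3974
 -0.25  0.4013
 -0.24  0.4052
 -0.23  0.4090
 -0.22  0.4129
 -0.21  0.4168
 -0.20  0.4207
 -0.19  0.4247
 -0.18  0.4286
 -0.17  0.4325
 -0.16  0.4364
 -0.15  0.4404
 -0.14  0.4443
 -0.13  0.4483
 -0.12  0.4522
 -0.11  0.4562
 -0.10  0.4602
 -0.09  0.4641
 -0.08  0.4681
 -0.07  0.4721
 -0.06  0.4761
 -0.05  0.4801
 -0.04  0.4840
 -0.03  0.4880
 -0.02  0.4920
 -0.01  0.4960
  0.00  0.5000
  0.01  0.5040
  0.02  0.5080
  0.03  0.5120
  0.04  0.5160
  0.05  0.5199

€34.95

T = 0.5;  σ√T = 0.2475
d₁ = [ln(414/404) + (0.009 + ½·0.35²)·0.5] / (σ√T) = (0.0245 + 0.0351) / 0.2475 = 0.2407 → 0.24
d₂ = 0.2407 − 0.2475 = -0.0068 → -0.01
exp(−rT) = exp(−0.009·0.5) = 0.9955
P = 404·0.9955·N(0.01) − 414·N(-0.24) = 404·0.9955·0.5040 − 414·0.4052 = 202.6997 − 167.7528 = 34.9469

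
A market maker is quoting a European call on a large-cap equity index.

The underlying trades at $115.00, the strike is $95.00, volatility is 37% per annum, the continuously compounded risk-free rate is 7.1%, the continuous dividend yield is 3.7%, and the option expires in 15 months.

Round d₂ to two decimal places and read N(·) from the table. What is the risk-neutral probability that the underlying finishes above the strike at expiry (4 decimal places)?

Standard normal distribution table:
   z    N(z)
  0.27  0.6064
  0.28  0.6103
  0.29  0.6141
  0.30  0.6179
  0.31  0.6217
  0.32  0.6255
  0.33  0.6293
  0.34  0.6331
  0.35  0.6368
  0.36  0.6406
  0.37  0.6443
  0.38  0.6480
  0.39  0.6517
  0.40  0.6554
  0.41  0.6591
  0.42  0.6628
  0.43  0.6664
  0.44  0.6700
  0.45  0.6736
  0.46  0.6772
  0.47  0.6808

0.6406

T = 1.25;  σ√T = 0.4137
d₁ = [ln(115/95) + (0.071 − 0.037 + 0.37²/2)·1.25] / 0.4137 = [0.1911 + 0.1281] / 0.4137 = 0.7714 which rounds to 0.77
d₂ = d₁ − σ√T = 0.7714 − 0.4137 = 0.3578 which rounds to 0.36
Risk-neutral Pr[S_T > K] = N(d₂) = N(0.36) = 0.6406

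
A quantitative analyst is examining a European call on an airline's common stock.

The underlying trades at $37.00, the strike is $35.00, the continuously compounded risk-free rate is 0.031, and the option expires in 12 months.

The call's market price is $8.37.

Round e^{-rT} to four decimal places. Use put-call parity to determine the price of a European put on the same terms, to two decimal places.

$5.30

exp(−rT) = exp(−0.031·1) = 0.9695
Put-call parity: C − P = S − K·e^(−rT) = 37 − 35·0.9695 = 37 − 33.9325 = 3.0675
P = C − (C − P) = 8.37 − (3.0675) = 5.3025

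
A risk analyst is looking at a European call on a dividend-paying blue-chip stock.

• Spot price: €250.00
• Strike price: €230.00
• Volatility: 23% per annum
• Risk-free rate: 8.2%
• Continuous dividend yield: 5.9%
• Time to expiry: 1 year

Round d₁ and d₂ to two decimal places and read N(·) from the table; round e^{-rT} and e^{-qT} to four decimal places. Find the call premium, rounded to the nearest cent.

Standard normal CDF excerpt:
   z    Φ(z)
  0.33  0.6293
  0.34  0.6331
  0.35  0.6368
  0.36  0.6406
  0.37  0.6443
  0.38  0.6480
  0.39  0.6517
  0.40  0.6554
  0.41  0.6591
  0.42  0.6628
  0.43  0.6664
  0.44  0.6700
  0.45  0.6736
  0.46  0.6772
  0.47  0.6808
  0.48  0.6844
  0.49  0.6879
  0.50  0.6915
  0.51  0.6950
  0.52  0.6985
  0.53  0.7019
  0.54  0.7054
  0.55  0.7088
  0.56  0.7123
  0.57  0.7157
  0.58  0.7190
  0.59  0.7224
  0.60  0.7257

€34.51

σ√T = 0.23·√1 = 0.2300
ln(S/K) + (r − q + σ²/2)T = ln(250/230) + (0.082 − 0.059 + 0.23²/2)·1 = 0.0834 + 0.0495 = 0.1328
d₁ = 0.1328 / 0.2300 = 0.5775 ⇒ 0.58
d₂ = d₁ − σ√T = 0.5775 − 0.2300 = 0.3475 ⇒ 0.35
exp(−qT) = exp(−0.059·1) = 0.9427;  exp(−rT) = exp(−0.082·1) = 0.9213
C = 250·0.9427·N(0.58) − 230·0.9213·N(0.35) = 250·0.9427·0.7190 − 230·0.9213·0.6368 = 169.4503 − 134.9373 = 34.5130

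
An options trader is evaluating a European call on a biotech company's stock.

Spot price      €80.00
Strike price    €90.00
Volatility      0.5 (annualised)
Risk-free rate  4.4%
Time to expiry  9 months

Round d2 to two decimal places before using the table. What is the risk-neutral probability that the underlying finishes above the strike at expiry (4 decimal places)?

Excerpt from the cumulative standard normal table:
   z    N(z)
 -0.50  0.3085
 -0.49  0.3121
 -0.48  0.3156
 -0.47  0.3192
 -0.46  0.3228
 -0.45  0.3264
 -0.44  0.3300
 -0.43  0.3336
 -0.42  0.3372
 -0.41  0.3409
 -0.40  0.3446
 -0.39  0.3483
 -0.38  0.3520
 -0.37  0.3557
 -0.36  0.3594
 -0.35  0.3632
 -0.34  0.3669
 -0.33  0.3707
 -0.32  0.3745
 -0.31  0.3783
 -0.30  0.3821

σ√T = 0.5 × 0.8660 = 0.4330
d₁ = [ln(80/90) + (0.044 + 0.5²/2)·0.75] / 0.4330 = [-0.1178 + 0.1267] / 0.4330 = 0.0207 → 0.02
d₂ = d₁ − σ√T = 0.0207 − 0.4330 = -0.4123 → -0.41
Pr(exercise) under Q = N(d₂) = 0.3409

0.3409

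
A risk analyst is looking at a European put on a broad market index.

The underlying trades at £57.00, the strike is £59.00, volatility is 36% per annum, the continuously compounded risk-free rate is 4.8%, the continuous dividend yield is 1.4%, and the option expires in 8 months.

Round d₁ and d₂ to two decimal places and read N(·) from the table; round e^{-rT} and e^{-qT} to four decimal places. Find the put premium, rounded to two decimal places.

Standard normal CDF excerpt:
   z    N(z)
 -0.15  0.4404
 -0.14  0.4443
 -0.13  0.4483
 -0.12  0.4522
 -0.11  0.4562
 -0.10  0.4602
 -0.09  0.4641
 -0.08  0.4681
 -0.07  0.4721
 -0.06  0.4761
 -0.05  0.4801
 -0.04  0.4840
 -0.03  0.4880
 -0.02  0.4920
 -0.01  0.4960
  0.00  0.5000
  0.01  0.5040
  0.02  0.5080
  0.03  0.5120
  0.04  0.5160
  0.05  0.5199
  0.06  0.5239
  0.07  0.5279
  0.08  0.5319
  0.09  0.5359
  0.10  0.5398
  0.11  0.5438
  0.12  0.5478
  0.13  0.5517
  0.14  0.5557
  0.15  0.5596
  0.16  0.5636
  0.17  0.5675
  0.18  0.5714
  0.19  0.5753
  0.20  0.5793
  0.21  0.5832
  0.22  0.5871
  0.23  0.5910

£7.11

σ√T = 0.36·√0.6667 = 0.2939
d₁ = [ln(57/59) + (0.048 − 0.014 + ½·0.36²)·0.6667] / (σ√T) = (-0.0345 + 0.0659) / 0.2939 = 0.1068 ⇒ 0.11
d₂ = 0.1068 − 0.2939 = -0.1872 ⇒ -0.19
e^(−qT) = e^(−0.014·0.6667) = 0.9907;  e^(−rT) = e^(−0.048·0.6667) = 0.9685
P = 59·0.9685·N(0.19) − 57·0.9907·N(-0.11) = 59·0.9685·0.5753 − 57·0.9907·0.4562 = 32.8735 − 25.7616 = 7.1119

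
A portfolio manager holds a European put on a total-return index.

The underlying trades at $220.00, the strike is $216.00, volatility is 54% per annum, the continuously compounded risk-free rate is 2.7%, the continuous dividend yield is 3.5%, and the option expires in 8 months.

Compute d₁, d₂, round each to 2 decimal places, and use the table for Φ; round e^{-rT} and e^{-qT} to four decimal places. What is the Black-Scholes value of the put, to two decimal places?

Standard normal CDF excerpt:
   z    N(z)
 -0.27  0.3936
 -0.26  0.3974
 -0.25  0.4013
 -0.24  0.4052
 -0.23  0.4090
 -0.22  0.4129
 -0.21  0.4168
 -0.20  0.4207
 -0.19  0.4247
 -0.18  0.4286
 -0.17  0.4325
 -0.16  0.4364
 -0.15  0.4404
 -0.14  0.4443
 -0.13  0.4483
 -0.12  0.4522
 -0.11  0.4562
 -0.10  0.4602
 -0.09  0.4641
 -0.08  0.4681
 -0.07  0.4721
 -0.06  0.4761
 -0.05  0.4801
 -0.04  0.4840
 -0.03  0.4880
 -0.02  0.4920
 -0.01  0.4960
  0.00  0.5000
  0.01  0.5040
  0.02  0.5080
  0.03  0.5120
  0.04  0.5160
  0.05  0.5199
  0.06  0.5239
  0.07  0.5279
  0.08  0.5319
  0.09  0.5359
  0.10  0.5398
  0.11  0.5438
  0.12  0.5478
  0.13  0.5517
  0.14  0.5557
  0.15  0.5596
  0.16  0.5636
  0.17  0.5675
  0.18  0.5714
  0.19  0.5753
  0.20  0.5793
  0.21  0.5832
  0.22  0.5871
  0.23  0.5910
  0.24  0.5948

T = 0.6667;  σ√T = 0.4409
d₁ = [ln(220/216) + (0.027 − 0.035 + 0.54²/2)·0.6667] / 0.4409 = [0.0183 + 0.0919] / 0.4409 = 0.2500 ≈ 0.25
d₂ = d₁ − σ√T = 0.2500 − 0.4409 = -0.1909 ≈ -0.19
e^(−qT) = e^(−0.035·0.6667) = 0.9769;  e^(−rT) = e^(−0.027·0.6667) = 0.9822
N(−d₂) = N(0.19) = 0.5753;  N(−d₁) = N(-0.25) = 0.4013
P = 216·0.9822·0.5753 − 220·0.9769·0.4013 = 122.0529 − 86.2466 = 35.8063

$35.81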